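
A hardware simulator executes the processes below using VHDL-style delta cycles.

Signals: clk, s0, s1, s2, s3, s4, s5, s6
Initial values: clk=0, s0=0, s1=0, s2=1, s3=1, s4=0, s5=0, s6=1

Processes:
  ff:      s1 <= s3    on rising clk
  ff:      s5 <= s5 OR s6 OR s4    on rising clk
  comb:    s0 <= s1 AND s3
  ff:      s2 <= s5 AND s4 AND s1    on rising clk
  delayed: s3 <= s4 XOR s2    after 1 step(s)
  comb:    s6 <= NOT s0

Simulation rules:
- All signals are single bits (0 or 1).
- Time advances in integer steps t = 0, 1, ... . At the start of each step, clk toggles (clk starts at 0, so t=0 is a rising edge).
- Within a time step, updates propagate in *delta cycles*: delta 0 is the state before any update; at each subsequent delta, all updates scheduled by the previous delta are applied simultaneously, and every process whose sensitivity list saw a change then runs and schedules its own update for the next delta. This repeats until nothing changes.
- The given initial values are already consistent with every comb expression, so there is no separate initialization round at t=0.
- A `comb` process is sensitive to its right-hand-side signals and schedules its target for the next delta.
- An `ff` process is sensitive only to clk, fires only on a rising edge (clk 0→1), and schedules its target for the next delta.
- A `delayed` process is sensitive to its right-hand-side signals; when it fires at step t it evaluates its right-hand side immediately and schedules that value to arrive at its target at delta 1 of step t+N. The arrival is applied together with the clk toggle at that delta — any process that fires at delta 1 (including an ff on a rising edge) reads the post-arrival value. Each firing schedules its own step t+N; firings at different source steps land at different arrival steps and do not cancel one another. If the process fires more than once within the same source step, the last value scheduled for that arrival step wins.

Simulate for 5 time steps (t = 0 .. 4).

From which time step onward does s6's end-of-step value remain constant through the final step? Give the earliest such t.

t0.Δ0 s3=1 s5=0 s2=1 clk=0 s6=1 s4=0 s0=0 s1=0
t0.Δ1 s3=1 s5=0 s2=1 clk=1 s6=1 s4=0 s0=0 s1=0
t0.Δ2 s3=1 s5=1 s2=0 clk=1 s6=1 s4=0 s0=0 s1=1
t0.Δ3 s3=1 s5=1 s2=0 clk=1 s6=1 s4=0 s0=1 s1=1
t0.Δ4 s3=1 s5=1 s2=0 clk=1 s6=0 s4=0 s0=1 s1=1
t1.Δ0 s3=1 s5=1 s2=0 clk=1 s6=0 s4=0 s0=1 s1=1
t1.Δ1 s3=0 s5=1 s2=0 clk=0 s6=0 s4=0 s0=1 s1=1
t1.Δ2 s3=0 s5=1 s2=0 clk=0 s6=0 s4=0 s0=0 s1=1
t1.Δ3 s3=0 s5=1 s2=0 clk=0 s6=1 s4=0 s0=0 s1=1
t2.Δ0 s3=0 s5=1 s2=0 clk=0 s6=1 s4=0 s0=0 s1=1
t2.Δ1 s3=0 s5=1 s2=0 clk=1 s6=1 s4=0 s0=0 s1=1
t2.Δ2 s3=0 s5=1 s2=0 clk=1 s6=1 s4=0 s0=0 s1=0
t3.Δ0 s3=0 s5=1 s2=0 clk=1 s6=1 s4=0 s0=0 s1=0
t3.Δ1 s3=0 s5=1 s2=0 clk=0 s6=1 s4=0 s0=0 s1=0
t4.Δ0 s3=0 s5=1 s2=0 clk=0 s6=1 s4=0 s0=0 s1=0
t4.Δ1 s3=0 s5=1 s2=0 clk=1 s6=1 s4=0 s0=0 s1=0

1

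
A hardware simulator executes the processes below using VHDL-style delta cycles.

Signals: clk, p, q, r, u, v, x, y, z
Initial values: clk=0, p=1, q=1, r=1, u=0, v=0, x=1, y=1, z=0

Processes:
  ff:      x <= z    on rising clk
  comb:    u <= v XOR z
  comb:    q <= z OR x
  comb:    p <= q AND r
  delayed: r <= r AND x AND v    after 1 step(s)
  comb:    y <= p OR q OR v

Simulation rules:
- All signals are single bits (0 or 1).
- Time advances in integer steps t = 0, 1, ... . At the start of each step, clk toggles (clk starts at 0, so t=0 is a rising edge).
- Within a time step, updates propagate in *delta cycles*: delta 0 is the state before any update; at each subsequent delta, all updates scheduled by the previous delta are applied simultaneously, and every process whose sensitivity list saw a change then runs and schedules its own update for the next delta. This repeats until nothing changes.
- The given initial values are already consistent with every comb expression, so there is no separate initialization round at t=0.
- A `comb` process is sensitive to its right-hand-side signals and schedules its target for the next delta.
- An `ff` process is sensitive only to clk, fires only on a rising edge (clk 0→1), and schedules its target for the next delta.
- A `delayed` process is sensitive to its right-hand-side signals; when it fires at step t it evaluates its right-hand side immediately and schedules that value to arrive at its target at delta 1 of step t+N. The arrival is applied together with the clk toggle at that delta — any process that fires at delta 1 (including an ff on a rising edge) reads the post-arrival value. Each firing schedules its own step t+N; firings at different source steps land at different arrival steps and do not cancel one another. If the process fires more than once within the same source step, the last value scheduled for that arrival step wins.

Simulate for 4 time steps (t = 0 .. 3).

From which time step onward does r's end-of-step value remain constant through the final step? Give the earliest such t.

1

t0.Δ0 z=0 clk=0 y=1 q=1 r=1 p=1 v=0 u=0 x=1
t0.Δ1 z=0 clk=1 y=1 q=1 r=1 p=1 v=0 u=0 x=1
t0.Δ2 z=0 clk=1 y=1 q=1 r=1 p=1 v=0 u=0 x=0
t0.Δ3 z=0 clk=1 y=1 q=0 r=1 p=1 v=0 u=0 x=0
t0.Δ4 z=0 clk=1 y=1 q=0 r=1 p=0 v=0 u=0 x=0
t0.Δ5 z=0 clk=1 y=0 q=0 r=1 p=0 v=0 u=0 x=0
t1.Δ0 z=0 clk=1 y=0 q=0 r=1 p=0 v=0 u=0 x=0
t1.Δ1 z=0 clk=0 y=0 q=0 r=0 p=0 v=0 u=0 x=0
t2.Δ0 z=0 clk=0 y=0 q=0 r=0 p=0 v=0 u=0 x=0
t2.Δ1 z=0 clk=1 y=0 q=0 r=0 p=0 v=0 u=0 x=0
t3.Δ0 z=0 clk=1 y=0 q=0 r=0 p=0 v=0 u=0 x=0
t3.Δ1 z=0 clk=0 y=0 q=0 r=0 p=0 v=0 u=0 x=0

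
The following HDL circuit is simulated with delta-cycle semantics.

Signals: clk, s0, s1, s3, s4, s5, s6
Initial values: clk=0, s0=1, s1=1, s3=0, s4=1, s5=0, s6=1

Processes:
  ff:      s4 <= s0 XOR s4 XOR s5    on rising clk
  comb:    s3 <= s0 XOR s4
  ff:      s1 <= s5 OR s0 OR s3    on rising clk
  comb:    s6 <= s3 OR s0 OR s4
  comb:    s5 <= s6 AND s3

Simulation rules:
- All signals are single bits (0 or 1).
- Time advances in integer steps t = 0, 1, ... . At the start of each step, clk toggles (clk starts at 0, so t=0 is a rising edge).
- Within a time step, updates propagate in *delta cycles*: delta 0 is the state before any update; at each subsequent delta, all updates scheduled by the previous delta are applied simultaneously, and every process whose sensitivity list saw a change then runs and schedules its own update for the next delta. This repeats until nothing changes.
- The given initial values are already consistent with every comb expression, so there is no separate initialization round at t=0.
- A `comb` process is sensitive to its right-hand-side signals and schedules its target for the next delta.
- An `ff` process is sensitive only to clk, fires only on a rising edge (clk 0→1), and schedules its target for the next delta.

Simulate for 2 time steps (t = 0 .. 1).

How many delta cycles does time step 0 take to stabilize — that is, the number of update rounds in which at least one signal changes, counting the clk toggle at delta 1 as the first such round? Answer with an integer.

4

t0.Δ0 s0=1 s1=1 clk=0 s4=1 s3=0 s5=0 s6=1
t0.Δ1 s0=1 s1=1 clk=1 s4=1 s3=0 s5=0 s6=1
t0.Δ2 s0=1 s1=1 clk=1 s4=0 s3=0 s5=0 s6=1
t0.Δ3 s0=1 s1=1 clk=1 s4=0 s3=1 s5=0 s6=1
t0.Δ4 s0=1 s1=1 clk=1 s4=0 s3=1 s5=1 s6=1
t1.Δ0 s0=1 s1=1 clk=1 s4=0 s3=1 s5=1 s6=1
t1.Δ1 s0=1 s1=1 clk=0 s4=0 s3=1 s5=1 s6=1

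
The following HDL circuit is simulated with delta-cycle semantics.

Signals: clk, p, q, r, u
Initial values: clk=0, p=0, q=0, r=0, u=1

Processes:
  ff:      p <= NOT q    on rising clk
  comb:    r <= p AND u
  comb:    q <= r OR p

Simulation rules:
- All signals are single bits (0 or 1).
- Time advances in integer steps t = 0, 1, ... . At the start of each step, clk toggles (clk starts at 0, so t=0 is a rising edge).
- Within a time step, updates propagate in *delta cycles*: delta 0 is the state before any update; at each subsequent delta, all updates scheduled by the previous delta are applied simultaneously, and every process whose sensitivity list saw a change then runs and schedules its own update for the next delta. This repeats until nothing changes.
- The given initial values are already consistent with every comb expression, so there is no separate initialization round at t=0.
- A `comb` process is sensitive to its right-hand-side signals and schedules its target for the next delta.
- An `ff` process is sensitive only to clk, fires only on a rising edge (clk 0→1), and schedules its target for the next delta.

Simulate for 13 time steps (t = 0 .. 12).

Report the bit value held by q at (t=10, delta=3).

[bits: q,p,clk,r,u]
t=0: Δ0=00001 Δ1=00101 Δ2=01101 Δ3=11111 | 3Δ
t=1: Δ0=11111 Δ1=11011 | 1Δ
t=2: Δ0=11011 Δ1=11111 Δ2=10111 Δ3=10101 Δ4=00101 | 4Δ
t=3: Δ0=00101 Δ1=00001 | 1Δ
t=4: Δ0=00001 Δ1=00101 Δ2=01101 Δ3=11111 | 3Δ
t=5: Δ0=11111 Δ1=11011 | 1Δ
t=6: Δ0=11011 Δ1=11111 Δ2=10111 Δ3=10101 Δ4=00101 | 4Δ
t=7: Δ0=00101 Δ1=00001 | 1Δ
t=8: Δ0=00001 Δ1=00101 Δ2=01101 Δ3=11111 | 3Δ
t=9: Δ0=11111 Δ1=11011 | 1Δ
t=10: Δ0=11011 Δ1=11111 Δ2=10111 Δ3=10101 Δ4=00101 | 4Δ
t=11: Δ0=00101 Δ1=00001 | 1Δ
t=12: Δ0=00001 Δ1=00101 Δ2=01101 Δ3=11111 | 3Δ

1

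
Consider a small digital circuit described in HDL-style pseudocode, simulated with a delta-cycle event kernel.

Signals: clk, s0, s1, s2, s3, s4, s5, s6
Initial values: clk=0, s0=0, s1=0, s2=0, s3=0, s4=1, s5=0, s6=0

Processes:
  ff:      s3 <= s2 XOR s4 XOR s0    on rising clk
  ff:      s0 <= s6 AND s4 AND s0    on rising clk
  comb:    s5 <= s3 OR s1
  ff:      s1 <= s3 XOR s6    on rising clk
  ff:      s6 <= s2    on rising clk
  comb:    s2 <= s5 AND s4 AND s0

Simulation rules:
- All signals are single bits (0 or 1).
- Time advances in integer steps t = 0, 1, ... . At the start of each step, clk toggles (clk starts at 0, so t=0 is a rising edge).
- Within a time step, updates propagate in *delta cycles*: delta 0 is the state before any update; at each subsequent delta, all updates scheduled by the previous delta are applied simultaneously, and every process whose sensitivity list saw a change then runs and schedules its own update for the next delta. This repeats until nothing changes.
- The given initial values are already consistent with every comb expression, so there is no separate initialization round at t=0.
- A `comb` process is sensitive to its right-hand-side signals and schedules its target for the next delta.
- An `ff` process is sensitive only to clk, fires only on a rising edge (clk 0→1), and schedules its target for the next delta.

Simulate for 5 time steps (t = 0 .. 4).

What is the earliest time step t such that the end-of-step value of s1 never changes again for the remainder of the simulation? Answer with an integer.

t=0 Δ0: s1=0 s3=0 s2=0 s5=0 s6=0 s0=0 s4=1 clk=0
  Δ1: clk:0→1
  Δ2: s3:0→1
  Δ3: s5:0→1
  (3Δ to stable)
t=1 Δ0: s1=0 s3=1 s2=0 s5=1 s6=0 s0=0 s4=1 clk=1
  Δ1: clk:1→0
  (1Δ to stable)
t=2 Δ0: s1=0 s3=1 s2=0 s5=1 s6=0 s0=0 s4=1 clk=0
  Δ1: clk:0→1
  Δ2: s1:0→1
  (2Δ to stable)
t=3 Δ0: s1=1 s3=1 s2=0 s5=1 s6=0 s0=0 s4=1 clk=1
  Δ1: clk:1→0
  (1Δ to stable)
t=4 Δ0: s1=1 s3=1 s2=0 s5=1 s6=0 s0=0 s4=1 clk=0
  Δ1: clk:0→1
  (1Δ to stable)

2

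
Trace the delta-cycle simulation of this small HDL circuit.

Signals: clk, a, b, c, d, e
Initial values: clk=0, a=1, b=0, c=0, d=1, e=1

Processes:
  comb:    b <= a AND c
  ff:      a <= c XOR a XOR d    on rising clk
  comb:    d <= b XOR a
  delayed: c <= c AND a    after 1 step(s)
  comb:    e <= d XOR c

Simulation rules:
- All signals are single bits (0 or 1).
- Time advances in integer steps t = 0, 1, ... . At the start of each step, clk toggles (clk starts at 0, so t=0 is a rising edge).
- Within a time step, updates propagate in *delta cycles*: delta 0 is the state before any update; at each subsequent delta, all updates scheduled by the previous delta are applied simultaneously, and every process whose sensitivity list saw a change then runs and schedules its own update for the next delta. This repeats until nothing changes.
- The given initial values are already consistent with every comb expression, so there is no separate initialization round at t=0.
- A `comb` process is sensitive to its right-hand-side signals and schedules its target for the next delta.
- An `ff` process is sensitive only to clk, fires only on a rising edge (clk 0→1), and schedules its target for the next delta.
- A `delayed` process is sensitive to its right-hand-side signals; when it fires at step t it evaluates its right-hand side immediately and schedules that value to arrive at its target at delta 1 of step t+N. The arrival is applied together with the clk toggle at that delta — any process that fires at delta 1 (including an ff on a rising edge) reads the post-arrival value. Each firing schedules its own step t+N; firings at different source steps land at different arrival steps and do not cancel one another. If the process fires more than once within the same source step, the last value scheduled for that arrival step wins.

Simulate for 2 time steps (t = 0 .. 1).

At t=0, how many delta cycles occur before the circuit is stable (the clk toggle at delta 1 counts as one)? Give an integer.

4

t0.Δ0 c=0 a=1 b=0 d=1 e=1 clk=0
t0.Δ1 c=0 a=1 b=0 d=1 e=1 clk=1
t0.Δ2 c=0 a=0 b=0 d=1 e=1 clk=1
t0.Δ3 c=0 a=0 b=0 d=0 e=1 clk=1
t0.Δ4 c=0 a=0 b=0 d=0 e=0 clk=1
t1.Δ0 c=0 a=0 b=0 d=0 e=0 clk=1
t1.Δ1 c=0 a=0 b=0 d=0 e=0 clk=0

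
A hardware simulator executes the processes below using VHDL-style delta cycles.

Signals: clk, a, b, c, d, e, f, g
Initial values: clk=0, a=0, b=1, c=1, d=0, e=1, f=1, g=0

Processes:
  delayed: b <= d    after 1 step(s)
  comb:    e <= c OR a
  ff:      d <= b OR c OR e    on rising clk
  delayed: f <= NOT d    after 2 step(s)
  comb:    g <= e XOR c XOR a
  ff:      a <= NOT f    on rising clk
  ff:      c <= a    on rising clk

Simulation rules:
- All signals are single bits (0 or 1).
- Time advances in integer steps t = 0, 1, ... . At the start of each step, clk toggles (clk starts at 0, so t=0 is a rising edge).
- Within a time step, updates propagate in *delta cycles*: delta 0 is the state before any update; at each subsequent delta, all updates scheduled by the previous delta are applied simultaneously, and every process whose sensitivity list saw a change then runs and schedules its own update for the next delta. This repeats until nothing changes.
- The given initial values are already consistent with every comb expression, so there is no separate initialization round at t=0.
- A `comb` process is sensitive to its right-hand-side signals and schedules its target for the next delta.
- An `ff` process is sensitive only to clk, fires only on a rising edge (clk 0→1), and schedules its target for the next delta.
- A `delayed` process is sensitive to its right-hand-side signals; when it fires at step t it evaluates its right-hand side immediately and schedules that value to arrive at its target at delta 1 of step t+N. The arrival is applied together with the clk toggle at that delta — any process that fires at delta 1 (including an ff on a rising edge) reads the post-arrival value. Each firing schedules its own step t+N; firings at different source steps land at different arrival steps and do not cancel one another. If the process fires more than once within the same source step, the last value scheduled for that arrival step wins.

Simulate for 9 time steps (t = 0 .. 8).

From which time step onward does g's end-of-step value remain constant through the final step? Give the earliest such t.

4

t0.Δ0 g=0 b=1 d=0 f=1 c=1 a=0 e=1 clk=0
t0.Δ1 g=0 b=1 d=0 f=1 c=1 a=0 e=1 clk=1
t0.Δ2 g=0 b=1 d=1 f=1 c=0 a=0 e=1 clk=1
t0.Δ3 g=1 b=1 d=1 f=1 c=0 a=0 e=0 clk=1
t0.Δ4 g=0 b=1 d=1 f=1 c=0 a=0 e=0 clk=1
t1.Δ0 g=0 b=1 d=1 f=1 c=0 a=0 e=0 clk=1
t1.Δ1 g=0 b=1 d=1 f=1 c=0 a=0 e=0 clk=0
t2.Δ0 g=0 b=1 d=1 f=1 c=0 a=0 e=0 clk=0
t2.Δ1 g=0 b=1 d=1 f=0 c=0 a=0 e=0 clk=1
t2.Δ2 g=0 b=1 d=1 f=0 c=0 a=1 e=0 clk=1
t2.Δ3 g=1 b=1 d=1 f=0 c=0 a=1 e=1 clk=1
t2.Δ4 g=0 b=1 d=1 f=0 c=0 a=1 e=1 clk=1
t3.Δ0 g=0 b=1 d=1 f=0 c=0 a=1 e=1 clk=1
t3.Δ1 g=0 b=1 d=1 f=0 c=0 a=1 e=1 clk=0
t4.Δ0 g=0 b=1 d=1 f=0 c=0 a=1 e=1 clk=0
t4.Δ1 g=0 b=1 d=1 f=0 c=0 a=1 e=1 clk=1
t4.Δ2 g=0 b=1 d=1 f=0 c=1 a=1 e=1 clk=1
t4.Δ3 g=1 b=1 d=1 f=0 c=1 a=1 e=1 clk=1
t5.Δ0 g=1 b=1 d=1 f=0 c=1 a=1 e=1 clk=1
t5.Δ1 g=1 b=1 d=1 f=0 c=1 a=1 e=1 clk=0
t6.Δ0 g=1 b=1 d=1 f=0 c=1 a=1 e=1 clk=0
t6.Δ1 g=1 b=1 d=1 f=0 c=1 a=1 e=1 clk=1
t7.Δ0 g=1 b=1 d=1 f=0 c=1 a=1 e=1 clk=1
t7.Δ1 g=1 b=1 d=1 f=0 c=1 a=1 e=1 clk=0
t8.Δ0 g=1 b=1 d=1 f=0 c=1 a=1 e=1 clk=0
t8.Δ1 g=1 b=1 d=1 f=0 c=1 a=1 e=1 clk=1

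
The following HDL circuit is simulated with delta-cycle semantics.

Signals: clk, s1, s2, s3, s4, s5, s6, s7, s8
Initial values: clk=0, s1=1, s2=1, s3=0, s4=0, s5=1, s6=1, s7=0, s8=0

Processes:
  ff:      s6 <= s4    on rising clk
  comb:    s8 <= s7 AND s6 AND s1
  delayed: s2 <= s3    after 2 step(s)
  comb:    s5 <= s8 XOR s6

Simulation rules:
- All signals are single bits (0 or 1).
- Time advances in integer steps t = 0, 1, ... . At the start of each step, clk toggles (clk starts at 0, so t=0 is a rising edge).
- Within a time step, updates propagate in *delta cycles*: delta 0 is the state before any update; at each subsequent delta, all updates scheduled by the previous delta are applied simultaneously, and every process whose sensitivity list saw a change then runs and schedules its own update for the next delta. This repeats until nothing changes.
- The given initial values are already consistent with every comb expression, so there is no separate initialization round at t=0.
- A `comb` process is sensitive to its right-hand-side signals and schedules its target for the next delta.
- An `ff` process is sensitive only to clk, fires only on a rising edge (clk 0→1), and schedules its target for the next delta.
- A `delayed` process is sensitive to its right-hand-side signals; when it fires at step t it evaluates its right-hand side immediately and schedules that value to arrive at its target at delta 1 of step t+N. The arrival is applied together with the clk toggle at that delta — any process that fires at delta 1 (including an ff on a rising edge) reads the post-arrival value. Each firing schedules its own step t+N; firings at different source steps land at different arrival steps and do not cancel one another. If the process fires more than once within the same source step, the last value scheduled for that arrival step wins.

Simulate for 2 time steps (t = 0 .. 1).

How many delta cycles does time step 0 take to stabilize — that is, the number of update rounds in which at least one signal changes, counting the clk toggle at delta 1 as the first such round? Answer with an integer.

t0.Δ0 s6=1 s7=0 s3=0 s8=0 s4=0 s1=1 clk=0 s2=1 s5=1
t0.Δ1 s6=1 s7=0 s3=0 s8=0 s4=0 s1=1 clk=1 s2=1 s5=1
t0.Δ2 s6=0 s7=0 s3=0 s8=0 s4=0 s1=1 clk=1 s2=1 s5=1
t0.Δ3 s6=0 s7=0 s3=0 s8=0 s4=0 s1=1 clk=1 s2=1 s5=0
t1.Δ0 s6=0 s7=0 s3=0 s8=0 s4=0 s1=1 clk=1 s2=1 s5=0
t1.Δ1 s6=0 s7=0 s3=0 s8=0 s4=0 s1=1 clk=0 s2=1 s5=0

3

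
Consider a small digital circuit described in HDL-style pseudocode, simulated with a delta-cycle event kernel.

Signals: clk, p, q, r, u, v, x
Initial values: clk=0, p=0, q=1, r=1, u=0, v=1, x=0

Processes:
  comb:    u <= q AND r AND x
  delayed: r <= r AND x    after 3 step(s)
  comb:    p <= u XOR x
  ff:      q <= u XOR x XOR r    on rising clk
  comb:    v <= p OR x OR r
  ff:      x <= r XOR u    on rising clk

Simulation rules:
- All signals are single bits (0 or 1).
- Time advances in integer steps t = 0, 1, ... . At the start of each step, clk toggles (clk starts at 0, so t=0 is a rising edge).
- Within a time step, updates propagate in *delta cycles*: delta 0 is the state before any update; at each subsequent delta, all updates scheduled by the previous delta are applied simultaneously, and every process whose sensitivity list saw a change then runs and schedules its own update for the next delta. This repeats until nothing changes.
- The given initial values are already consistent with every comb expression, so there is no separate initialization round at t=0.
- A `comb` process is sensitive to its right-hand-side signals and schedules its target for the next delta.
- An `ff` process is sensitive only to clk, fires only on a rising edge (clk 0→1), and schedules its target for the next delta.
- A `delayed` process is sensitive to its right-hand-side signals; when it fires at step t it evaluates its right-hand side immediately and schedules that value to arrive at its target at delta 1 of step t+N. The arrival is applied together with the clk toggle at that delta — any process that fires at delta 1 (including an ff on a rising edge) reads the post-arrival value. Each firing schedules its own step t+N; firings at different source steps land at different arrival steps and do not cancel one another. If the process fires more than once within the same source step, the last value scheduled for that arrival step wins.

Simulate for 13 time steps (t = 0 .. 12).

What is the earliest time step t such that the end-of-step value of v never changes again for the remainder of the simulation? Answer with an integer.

8

t0.Δ0 r=1 p=0 x=0 clk=0 v=1 u=0 q=1
t0.Δ1 r=1 p=0 x=0 clk=1 v=1 u=0 q=1
t0.Δ2 r=1 p=0 x=1 clk=1 v=1 u=0 q=1
t0.Δ3 r=1 p=1 x=1 clk=1 v=1 u=1 q=1
t0.Δ4 r=1 p=0 x=1 clk=1 v=1 u=1 q=1
t1.Δ0 r=1 p=0 x=1 clk=1 v=1 u=1 q=1
t1.Δ1 r=1 p=0 x=1 clk=0 v=1 u=1 q=1
t2.Δ0 r=1 p=0 x=1 clk=0 v=1 u=1 q=1
t2.Δ1 r=1 p=0 x=1 clk=1 v=1 u=1 q=1
t2.Δ2 r=1 p=0 x=0 clk=1 v=1 u=1 q=1
t2.Δ3 r=1 p=1 x=0 clk=1 v=1 u=0 q=1
t2.Δ4 r=1 p=0 x=0 clk=1 v=1 u=0 q=1
t3.Δ0 r=1 p=0 x=0 clk=1 v=1 u=0 q=1
t3.Δ1 r=1 p=0 x=0 clk=0 v=1 u=0 q=1
t4.Δ0 r=1 p=0 x=0 clk=0 v=1 u=0 q=1
t4.Δ1 r=1 p=0 x=0 clk=1 v=1 u=0 q=1
t4.Δ2 r=1 p=0 x=1 clk=1 v=1 u=0 q=1
t4.Δ3 r=1 p=1 x=1 clk=1 v=1 u=1 q=1
t4.Δ4 r=1 p=0 x=1 clk=1 v=1 u=1 q=1
t5.Δ0 r=1 p=0 x=1 clk=1 v=1 u=1 q=1
t5.Δ1 r=0 p=0 x=1 clk=0 v=1 u=1 q=1
t5.Δ2 r=0 p=0 x=1 clk=0 v=1 u=0 q=1
t5.Δ3 r=0 p=1 x=1 clk=0 v=1 u=0 q=1
t6.Δ0 r=0 p=1 x=1 clk=0 v=1 u=0 q=1
t6.Δ1 r=0 p=1 x=1 clk=1 v=1 u=0 q=1
t6.Δ2 r=0 p=1 x=0 clk=1 v=1 u=0 q=1
t6.Δ3 r=0 p=0 x=0 clk=1 v=1 u=0 q=1
t6.Δ4 r=0 p=0 x=0 clk=1 v=0 u=0 q=1
t7.Δ0 r=0 p=0 x=0 clk=1 v=0 u=0 q=1
t7.Δ1 r=1 p=0 x=0 clk=0 v=0 u=0 q=1
t7.Δ2 r=1 p=0 x=0 clk=0 v=1 u=0 q=1
t8.Δ0 r=1 p=0 x=0 clk=0 v=1 u=0 q=1
t8.Δ1 r=0 p=0 x=0 clk=1 v=1 u=0 q=1
t8.Δ2 r=0 p=0 x=0 clk=1 v=0 u=0 q=0
t9.Δ0 r=0 p=0 x=0 clk=1 v=0 u=0 q=0
t9.Δ1 r=0 p=0 x=0 clk=0 v=0 u=0 q=0
t10.Δ0 r=0 p=0 x=0 clk=0 v=0 u=0 q=0
t10.Δ1 r=0 p=0 x=0 clk=1 v=0 u=0 q=0
t11.Δ0 r=0 p=0 x=0 clk=1 v=0 u=0 q=0
t11.Δ1 r=0 p=0 x=0 clk=0 v=0 u=0 q=0
t12.Δ0 r=0 p=0 x=0 clk=0 v=0 u=0 q=0
t12.Δ1 r=0 p=0 x=0 clk=1 v=0 u=0 q=0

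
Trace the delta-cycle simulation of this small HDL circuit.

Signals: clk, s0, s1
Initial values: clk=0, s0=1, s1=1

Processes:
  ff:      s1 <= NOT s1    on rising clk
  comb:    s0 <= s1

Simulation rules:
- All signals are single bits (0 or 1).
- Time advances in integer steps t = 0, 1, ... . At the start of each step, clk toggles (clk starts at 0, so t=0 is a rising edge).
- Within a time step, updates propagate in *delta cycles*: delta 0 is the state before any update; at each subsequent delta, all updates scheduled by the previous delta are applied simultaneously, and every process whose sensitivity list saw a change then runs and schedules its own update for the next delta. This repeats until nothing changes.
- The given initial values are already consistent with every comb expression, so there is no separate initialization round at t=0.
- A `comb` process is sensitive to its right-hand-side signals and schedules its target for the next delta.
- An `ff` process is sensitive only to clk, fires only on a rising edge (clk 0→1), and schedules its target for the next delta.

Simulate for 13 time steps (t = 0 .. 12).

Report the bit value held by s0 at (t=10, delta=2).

0

t=0 Δ0: s0=1 s1=1 clk=0
  Δ1: clk:0→1
  Δ2: s1:1→0
  Δ3: s0:1→0
  (3Δ to stable)
t=1 Δ0: s0=0 s1=0 clk=1
  Δ1: clk:1→0
  (1Δ to stable)
t=2 Δ0: s0=0 s1=0 clk=0
  Δ1: clk:0→1
  Δ2: s1:0→1
  Δ3: s0:0→1
  (3Δ to stable)
t=3 Δ0: s0=1 s1=1 clk=1
  Δ1: clk:1→0
  (1Δ to stable)
t=4 Δ0: s0=1 s1=1 clk=0
  Δ1: clk:0→1
  Δ2: s1:1→0
  Δ3: s0:1→0
  (3Δ to stable)
t=5 Δ0: s0=0 s1=0 clk=1
  Δ1: clk:1→0
  (1Δ to stable)
t=6 Δ0: s0=0 s1=0 clk=0
  Δ1: clk:0→1
  Δ2: s1:0→1
  Δ3: s0:0→1
  (3Δ to stable)
t=7 Δ0: s0=1 s1=1 clk=1
  Δ1: clk:1→0
  (1Δ to stable)
t=8 Δ0: s0=1 s1=1 clk=0
  Δ1: clk:0→1
  Δ2: s1:1→0
  Δ3: s0:1→0
  (3Δ to stable)
t=9 Δ0: s0=0 s1=0 clk=1
  Δ1: clk:1→0
  (1Δ to stable)
t=10 Δ0: s0=0 s1=0 clk=0
  Δ1: clk:0→1
  Δ2: s1:0→1
  Δ3: s0:0→1
  (3Δ to stable)
t=11 Δ0: s0=1 s1=1 clk=1
  Δ1: clk:1→0
  (1Δ to stable)
t=12 Δ0: s0=1 s1=1 clk=0
  Δ1: clk:0→1
  Δ2: s1:1→0
  Δ3: s0:1→0
  (3Δ to stable)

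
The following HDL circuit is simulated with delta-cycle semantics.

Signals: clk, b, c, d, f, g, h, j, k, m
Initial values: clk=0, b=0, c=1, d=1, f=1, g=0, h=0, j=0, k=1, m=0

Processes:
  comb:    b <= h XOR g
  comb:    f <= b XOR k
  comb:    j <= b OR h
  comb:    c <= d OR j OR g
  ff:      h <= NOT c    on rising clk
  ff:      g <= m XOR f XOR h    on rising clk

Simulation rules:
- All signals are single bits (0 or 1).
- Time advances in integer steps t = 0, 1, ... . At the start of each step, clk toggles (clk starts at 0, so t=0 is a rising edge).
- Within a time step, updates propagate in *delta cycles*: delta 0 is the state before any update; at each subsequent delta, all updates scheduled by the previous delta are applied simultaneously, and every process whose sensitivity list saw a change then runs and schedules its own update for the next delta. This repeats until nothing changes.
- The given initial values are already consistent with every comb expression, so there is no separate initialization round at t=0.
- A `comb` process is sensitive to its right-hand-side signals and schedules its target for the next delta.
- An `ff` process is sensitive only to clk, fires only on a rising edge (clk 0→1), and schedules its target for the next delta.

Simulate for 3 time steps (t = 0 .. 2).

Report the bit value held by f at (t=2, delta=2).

0

[bits: f,clk,d,g,c,k,h,j,b,m]
t=0: Δ0=1010110000 Δ1=1110110000 Δ2=1111110000 Δ3=1111110010 Δ4=0111110110 | 4Δ
t=1: Δ0=0111110110 Δ1=0011110110 | 1Δ
t=2: Δ0=0011110110 Δ1=0111110110 Δ2=0110110110 Δ3=0110110100 Δ4=1110110000 | 4Δ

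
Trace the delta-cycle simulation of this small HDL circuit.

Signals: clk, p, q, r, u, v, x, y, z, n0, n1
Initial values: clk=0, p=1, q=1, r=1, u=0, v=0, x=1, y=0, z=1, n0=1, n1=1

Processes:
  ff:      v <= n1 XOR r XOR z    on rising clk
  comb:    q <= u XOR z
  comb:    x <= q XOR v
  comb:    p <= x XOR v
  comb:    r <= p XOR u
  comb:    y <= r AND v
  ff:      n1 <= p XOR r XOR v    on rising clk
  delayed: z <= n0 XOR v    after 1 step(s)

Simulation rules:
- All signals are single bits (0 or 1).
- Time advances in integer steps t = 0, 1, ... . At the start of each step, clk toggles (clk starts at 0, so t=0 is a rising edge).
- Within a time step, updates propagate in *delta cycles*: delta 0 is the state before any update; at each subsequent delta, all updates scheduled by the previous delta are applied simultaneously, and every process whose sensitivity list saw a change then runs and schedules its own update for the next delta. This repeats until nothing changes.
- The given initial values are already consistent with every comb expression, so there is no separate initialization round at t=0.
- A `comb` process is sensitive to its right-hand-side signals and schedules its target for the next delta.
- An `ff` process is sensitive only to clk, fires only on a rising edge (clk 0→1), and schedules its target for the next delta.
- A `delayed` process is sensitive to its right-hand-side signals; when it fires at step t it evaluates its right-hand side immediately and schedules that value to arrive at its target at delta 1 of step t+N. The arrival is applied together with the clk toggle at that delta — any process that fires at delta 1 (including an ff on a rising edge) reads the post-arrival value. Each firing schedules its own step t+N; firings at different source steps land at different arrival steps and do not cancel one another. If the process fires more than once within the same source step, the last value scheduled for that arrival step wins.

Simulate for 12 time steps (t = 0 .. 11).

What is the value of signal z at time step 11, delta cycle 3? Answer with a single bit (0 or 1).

1

[bits: p,q,z,n1,r,v,x,n0,u,clk,y]
t=0: Δ0=11111011000 Δ1=11111011010 Δ2=11101111010 Δ3=01101101011 Δ4=11100101011 Δ5=11101101010 Δ6=11101101011 | 6Δ
t=1: Δ0=11101101011 Δ1=11001101001 Δ2=10001101001 Δ3=10001111001 Δ4=00001111001 Δ5=00000111001 Δ6=00000111000 | 6Δ
t=2: Δ0=00000111000 Δ1=00000111010 Δ2=00010011010 Δ3=10010001010 Δ4=00011001010 Δ5=00010001010 | 5Δ
t=3: Δ0=00010001010 Δ1=00110001000 Δ2=01110001000 Δ3=01110011000 Δ4=11110011000 Δ5=11111011000 | 5Δ
t=4: Δ0=11111011000 Δ1=11111011010 Δ2=11101111010 Δ3=01101101011 Δ4=11100101011 Δ5=11101101010 Δ6=11101101011 | 6Δ
t=5: Δ0=11101101011 Δ1=11001101001 Δ2=10001101001 Δ3=10001111001 Δ4=00001111001 Δ5=00000111001 Δ6=00000111000 | 6Δ
t=6: Δ0=00000111000 Δ1=00000111010 Δ2=00010011010 Δ3=10010001010 Δ4=00011001010 Δ5=00010001010 | 5Δ
t=7: Δ0=00010001010 Δ1=00110001000 Δ2=01110001000 Δ3=01110011000 Δ4=11110011000 Δ5=11111011000 | 5Δ
t=8: Δ0=11111011000 Δ1=11111011010 Δ2=11101111010 Δ3=01101101011 Δ4=11100101011 Δ5=11101101010 Δ6=11101101011 | 6Δ
t=9: Δ0=11101101011 Δ1=11001101001 Δ2=10001101001 Δ3=10001111001 Δ4=00001111001 Δ5=00000111001 Δ6=00000111000 | 6Δ
t=10: Δ0=00000111000 Δ1=00000111010 Δ2=00010011010 Δ3=10010001010 Δ4=00011001010 Δ5=00010001010 | 5Δ
t=11: Δ0=00010001010 Δ1=00110001000 Δ2=01110001000 Δ3=01110011000 Δ4=11110011000 Δ5=11111011000 | 5Δ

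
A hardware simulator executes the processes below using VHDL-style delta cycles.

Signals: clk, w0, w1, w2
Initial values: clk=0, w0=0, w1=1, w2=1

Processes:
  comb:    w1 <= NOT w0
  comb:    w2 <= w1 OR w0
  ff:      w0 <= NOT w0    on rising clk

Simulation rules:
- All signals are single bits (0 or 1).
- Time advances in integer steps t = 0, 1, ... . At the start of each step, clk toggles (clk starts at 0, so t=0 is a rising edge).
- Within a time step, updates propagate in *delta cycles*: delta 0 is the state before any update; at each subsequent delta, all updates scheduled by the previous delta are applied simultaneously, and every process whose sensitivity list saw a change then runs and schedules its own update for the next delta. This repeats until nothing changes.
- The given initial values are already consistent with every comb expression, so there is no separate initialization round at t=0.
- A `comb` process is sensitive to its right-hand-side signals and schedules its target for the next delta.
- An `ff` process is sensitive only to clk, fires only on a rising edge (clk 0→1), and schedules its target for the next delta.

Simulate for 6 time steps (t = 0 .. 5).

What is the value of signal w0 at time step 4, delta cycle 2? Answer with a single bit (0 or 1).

t0.Δ0 w2=1 w1=1 clk=0 w0=0
t0.Δ1 w2=1 w1=1 clk=1 w0=0
t0.Δ2 w2=1 w1=1 clk=1 w0=1
t0.Δ3 w2=1 w1=0 clk=1 w0=1
t1.Δ0 w2=1 w1=0 clk=1 w0=1
t1.Δ1 w2=1 w1=0 clk=0 w0=1
t2.Δ0 w2=1 w1=0 clk=0 w0=1
t2.Δ1 w2=1 w1=0 clk=1 w0=1
t2.Δ2 w2=1 w1=0 clk=1 w0=0
t2.Δ3 w2=0 w1=1 clk=1 w0=0
t2.Δ4 w2=1 w1=1 clk=1 w0=0
t3.Δ0 w2=1 w1=1 clk=1 w0=0
t3.Δ1 w2=1 w1=1 clk=0 w0=0
t4.Δ0 w2=1 w1=1 clk=0 w0=0
t4.Δ1 w2=1 w1=1 clk=1 w0=0
t4.Δ2 w2=1 w1=1 clk=1 w0=1
t4.Δ3 w2=1 w1=0 clk=1 w0=1
t5.Δ0 w2=1 w1=0 clk=1 w0=1
t5.Δ1 w2=1 w1=0 clk=0 w0=1

1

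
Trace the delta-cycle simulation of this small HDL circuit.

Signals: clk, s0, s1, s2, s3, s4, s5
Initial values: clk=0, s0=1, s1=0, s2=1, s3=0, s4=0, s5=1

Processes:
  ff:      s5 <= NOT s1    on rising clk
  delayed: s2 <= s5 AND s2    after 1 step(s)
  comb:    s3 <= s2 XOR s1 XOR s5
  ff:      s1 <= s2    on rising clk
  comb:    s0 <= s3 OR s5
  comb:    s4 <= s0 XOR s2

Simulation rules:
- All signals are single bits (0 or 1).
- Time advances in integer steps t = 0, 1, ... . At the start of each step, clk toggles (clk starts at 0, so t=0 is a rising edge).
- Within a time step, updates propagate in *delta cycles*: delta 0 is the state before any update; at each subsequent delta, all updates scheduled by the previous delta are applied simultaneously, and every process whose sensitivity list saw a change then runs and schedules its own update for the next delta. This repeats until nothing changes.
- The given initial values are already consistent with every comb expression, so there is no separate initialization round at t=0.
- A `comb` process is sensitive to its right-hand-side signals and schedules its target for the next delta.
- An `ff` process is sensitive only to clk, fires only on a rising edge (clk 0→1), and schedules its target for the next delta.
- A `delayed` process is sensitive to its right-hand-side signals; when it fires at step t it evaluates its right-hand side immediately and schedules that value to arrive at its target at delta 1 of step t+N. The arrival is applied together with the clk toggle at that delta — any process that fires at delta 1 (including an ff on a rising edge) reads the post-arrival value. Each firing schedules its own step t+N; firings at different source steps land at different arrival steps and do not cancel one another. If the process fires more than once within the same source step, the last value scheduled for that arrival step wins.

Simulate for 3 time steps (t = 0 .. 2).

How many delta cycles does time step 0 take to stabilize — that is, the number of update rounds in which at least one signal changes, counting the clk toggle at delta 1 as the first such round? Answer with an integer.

t0.Δ0 clk=0 s1=0 s4=0 s5=1 s2=1 s0=1 s3=0
t0.Δ1 clk=1 s1=0 s4=0 s5=1 s2=1 s0=1 s3=0
t0.Δ2 clk=1 s1=1 s4=0 s5=1 s2=1 s0=1 s3=0
t0.Δ3 clk=1 s1=1 s4=0 s5=1 s2=1 s0=1 s3=1
t1.Δ0 clk=1 s1=1 s4=0 s5=1 s2=1 s0=1 s3=1
t1.Δ1 clk=0 s1=1 s4=0 s5=1 s2=1 s0=1 s3=1
t2.Δ0 clk=0 s1=1 s4=0 s5=1 s2=1 s0=1 s3=1
t2.Δ1 clk=1 s1=1 s4=0 s5=1 s2=1 s0=1 s3=1
t2.Δ2 clk=1 s1=1 s4=0 s5=0 s2=1 s0=1 s3=1
t2.Δ3 clk=1 s1=1 s4=0 s5=0 s2=1 s0=1 s3=0
t2.Δ4 clk=1 s1=1 s4=0 s5=0 s2=1 s0=0 s3=0
t2.Δ5 clk=1 s1=1 s4=1 s5=0 s2=1 s0=0 s3=0

3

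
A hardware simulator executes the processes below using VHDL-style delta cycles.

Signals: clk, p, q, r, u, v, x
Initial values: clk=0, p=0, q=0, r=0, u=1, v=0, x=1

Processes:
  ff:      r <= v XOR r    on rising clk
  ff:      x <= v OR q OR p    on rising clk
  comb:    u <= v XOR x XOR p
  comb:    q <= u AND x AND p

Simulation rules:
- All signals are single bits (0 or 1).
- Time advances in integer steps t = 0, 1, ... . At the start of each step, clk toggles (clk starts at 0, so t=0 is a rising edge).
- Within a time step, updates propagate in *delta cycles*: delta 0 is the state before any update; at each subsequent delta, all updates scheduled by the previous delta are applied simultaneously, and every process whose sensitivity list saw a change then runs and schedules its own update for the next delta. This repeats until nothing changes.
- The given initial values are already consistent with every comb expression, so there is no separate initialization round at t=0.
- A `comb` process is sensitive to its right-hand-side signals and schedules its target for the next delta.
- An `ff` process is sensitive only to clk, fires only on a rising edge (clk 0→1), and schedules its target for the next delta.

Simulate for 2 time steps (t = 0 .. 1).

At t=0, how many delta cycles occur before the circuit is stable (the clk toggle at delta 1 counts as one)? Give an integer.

t=0 Δ0: r=0 x=1 v=0 clk=0 u=1 p=0 q=0
  Δ1: clk:0→1
  Δ2: x:1→0
  Δ3: u:1→0
  (3Δ to stable)
t=1 Δ0: r=0 x=0 v=0 clk=1 u=0 p=0 q=0
  Δ1: clk:1→0
  (1Δ to stable)

3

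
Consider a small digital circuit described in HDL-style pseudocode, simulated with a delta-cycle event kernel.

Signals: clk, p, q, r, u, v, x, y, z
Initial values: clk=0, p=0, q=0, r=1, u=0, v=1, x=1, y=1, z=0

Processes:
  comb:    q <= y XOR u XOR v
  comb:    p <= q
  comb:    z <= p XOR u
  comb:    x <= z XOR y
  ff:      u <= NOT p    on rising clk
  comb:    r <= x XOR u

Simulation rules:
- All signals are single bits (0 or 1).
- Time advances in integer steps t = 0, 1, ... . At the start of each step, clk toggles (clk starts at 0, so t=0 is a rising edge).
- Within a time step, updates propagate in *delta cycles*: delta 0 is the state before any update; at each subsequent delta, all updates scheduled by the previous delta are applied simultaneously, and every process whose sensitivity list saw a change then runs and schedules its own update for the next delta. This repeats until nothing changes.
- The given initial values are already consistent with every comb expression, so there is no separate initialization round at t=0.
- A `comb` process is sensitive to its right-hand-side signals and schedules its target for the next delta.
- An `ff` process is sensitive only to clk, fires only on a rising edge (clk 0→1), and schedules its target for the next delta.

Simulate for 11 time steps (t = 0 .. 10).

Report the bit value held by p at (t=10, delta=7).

0

t0.Δ0 p=0 q=0 y=1 clk=0 x=1 z=0 v=1 r=1 u=0
t0.Δ1 p=0 q=0 y=1 clk=1 x=1 z=0 v=1 r=1 u=0
t0.Δ2 p=0 q=0 y=1 clk=1 x=1 z=0 v=1 r=1 u=1
t0.Δ3 p=0 q=1 y=1 clk=1 x=1 z=1 v=1 r=0 u=1
t0.Δ4 p=1 q=1 y=1 clk=1 x=0 z=1 v=1 r=0 u=1
t0.Δ5 p=1 q=1 y=1 clk=1 x=0 z=0 v=1 r=1 u=1
t0.Δ6 p=1 q=1 y=1 clk=1 x=1 z=0 v=1 r=1 u=1
t0.Δ7 p=1 q=1 y=1 clk=1 x=1 z=0 v=1 r=0 u=1
t1.Δ0 p=1 q=1 y=1 clk=1 x=1 z=0 v=1 r=0 u=1
t1.Δ1 p=1 q=1 y=1 clk=0 x=1 z=0 v=1 r=0 u=1
t2.Δ0 p=1 q=1 y=1 clk=0 x=1 z=0 v=1 r=0 u=1
t2.Δ1 p=1 q=1 y=1 clk=1 x=1 z=0 v=1 r=0 u=1
t2.Δ2 p=1 q=1 y=1 clk=1 x=1 z=0 v=1 r=0 u=0
t2.Δ3 p=1 q=0 y=1 clk=1 x=1 z=1 v=1 r=1 u=0
t2.Δ4 p=0 q=0 y=1 clk=1 x=0 z=1 v=1 r=1 u=0
t2.Δ5 p=0 q=0 y=1 clk=1 x=0 z=0 v=1 r=0 u=0
t2.Δ6 p=0 q=0 y=1 clk=1 x=1 z=0 v=1 r=0 u=0
t2.Δ7 p=0 q=0 y=1 clk=1 x=1 z=0 v=1 r=1 u=0
t3.Δ0 p=0 q=0 y=1 clk=1 x=1 z=0 v=1 r=1 u=0
t3.Δ1 p=0 q=0 y=1 clk=0 x=1 z=0 v=1 r=1 u=0
t4.Δ0 p=0 q=0 y=1 clk=0 x=1 z=0 v=1 r=1 u=0
t4.Δ1 p=0 q=0 y=1 clk=1 x=1 z=0 v=1 r=1 u=0
t4.Δ2 p=0 q=0 y=1 clk=1 x=1 z=0 v=1 r=1 u=1
t4.Δ3 p=0 q=1 y=1 clk=1 x=1 z=1 v=1 r=0 u=1
t4.Δ4 p=1 q=1 y=1 clk=1 x=0 z=1 v=1 r=0 u=1
t4.Δ5 p=1 q=1 y=1 clk=1 x=0 z=0 v=1 r=1 u=1
t4.Δ6 p=1 q=1 y=1 clk=1 x=1 z=0 v=1 r=1 u=1
t4.Δ7 p=1 q=1 y=1 clk=1 x=1 z=0 v=1 r=0 u=1
t5.Δ0 p=1 q=1 y=1 clk=1 x=1 z=0 v=1 r=0 u=1
t5.Δ1 p=1 q=1 y=1 clk=0 x=1 z=0 v=1 r=0 u=1
t6.Δ0 p=1 q=1 y=1 clk=0 x=1 z=0 v=1 r=0 u=1
t6.Δ1 p=1 q=1 y=1 clk=1 x=1 z=0 v=1 r=0 u=1
t6.Δ2 p=1 q=1 y=1 clk=1 x=1 z=0 v=1 r=0 u=0
t6.Δ3 p=1 q=0 y=1 clk=1 x=1 z=1 v=1 r=1 u=0
t6.Δ4 p=0 q=0 y=1 clk=1 x=0 z=1 v=1 r=1 u=0
t6.Δ5 p=0 q=0 y=1 clk=1 x=0 z=0 v=1 r=0 u=0
t6.Δ6 p=0 q=0 y=1 clk=1 x=1 z=0 v=1 r=0 u=0
t6.Δ7 p=0 q=0 y=1 clk=1 x=1 z=0 v=1 r=1 u=0
t7.Δ0 p=0 q=0 y=1 clk=1 x=1 z=0 v=1 r=1 u=0
t7.Δ1 p=0 q=0 y=1 clk=0 x=1 z=0 v=1 r=1 u=0
t8.Δ0 p=0 q=0 y=1 clk=0 x=1 z=0 v=1 r=1 u=0
t8.Δ1 p=0 q=0 y=1 clk=1 x=1 z=0 v=1 r=1 u=0
t8.Δ2 p=0 q=0 y=1 clk=1 x=1 z=0 v=1 r=1 u=1
t8.Δ3 p=0 q=1 y=1 clk=1 x=1 z=1 v=1 r=0 u=1
t8.Δ4 p=1 q=1 y=1 clk=1 x=0 z=1 v=1 r=0 u=1
t8.Δ5 p=1 q=1 y=1 clk=1 x=0 z=0 v=1 r=1 u=1
t8.Δ6 p=1 q=1 y=1 clk=1 x=1 z=0 v=1 r=1 u=1
t8.Δ7 p=1 q=1 y=1 clk=1 x=1 z=0 v=1 r=0 u=1
t9.Δ0 p=1 q=1 y=1 clk=1 x=1 z=0 v=1 r=0 u=1
t9.Δ1 p=1 q=1 y=1 clk=0 x=1 z=0 v=1 r=0 u=1
t10.Δ0 p=1 q=1 y=1 clk=0 x=1 z=0 v=1 r=0 u=1
t10.Δ1 p=1 q=1 y=1 clk=1 x=1 z=0 v=1 r=0 u=1
t10.Δ2 p=1 q=1 y=1 clk=1 x=1 z=0 v=1 r=0 u=0
t10.Δ3 p=1 q=0 y=1 clk=1 x=1 z=1 v=1 r=1 u=0
t10.Δ4 p=0 q=0 y=1 clk=1 x=0 z=1 v=1 r=1 u=0
t10.Δ5 p=0 q=0 y=1 clk=1 x=0 z=0 v=1 r=0 u=0
t10.Δ6 p=0 q=0 y=1 clk=1 x=1 z=0 v=1 r=0 u=0
t10.Δ7 p=0 q=0 y=1 clk=1 x=1 z=0 v=1 r=1 u=0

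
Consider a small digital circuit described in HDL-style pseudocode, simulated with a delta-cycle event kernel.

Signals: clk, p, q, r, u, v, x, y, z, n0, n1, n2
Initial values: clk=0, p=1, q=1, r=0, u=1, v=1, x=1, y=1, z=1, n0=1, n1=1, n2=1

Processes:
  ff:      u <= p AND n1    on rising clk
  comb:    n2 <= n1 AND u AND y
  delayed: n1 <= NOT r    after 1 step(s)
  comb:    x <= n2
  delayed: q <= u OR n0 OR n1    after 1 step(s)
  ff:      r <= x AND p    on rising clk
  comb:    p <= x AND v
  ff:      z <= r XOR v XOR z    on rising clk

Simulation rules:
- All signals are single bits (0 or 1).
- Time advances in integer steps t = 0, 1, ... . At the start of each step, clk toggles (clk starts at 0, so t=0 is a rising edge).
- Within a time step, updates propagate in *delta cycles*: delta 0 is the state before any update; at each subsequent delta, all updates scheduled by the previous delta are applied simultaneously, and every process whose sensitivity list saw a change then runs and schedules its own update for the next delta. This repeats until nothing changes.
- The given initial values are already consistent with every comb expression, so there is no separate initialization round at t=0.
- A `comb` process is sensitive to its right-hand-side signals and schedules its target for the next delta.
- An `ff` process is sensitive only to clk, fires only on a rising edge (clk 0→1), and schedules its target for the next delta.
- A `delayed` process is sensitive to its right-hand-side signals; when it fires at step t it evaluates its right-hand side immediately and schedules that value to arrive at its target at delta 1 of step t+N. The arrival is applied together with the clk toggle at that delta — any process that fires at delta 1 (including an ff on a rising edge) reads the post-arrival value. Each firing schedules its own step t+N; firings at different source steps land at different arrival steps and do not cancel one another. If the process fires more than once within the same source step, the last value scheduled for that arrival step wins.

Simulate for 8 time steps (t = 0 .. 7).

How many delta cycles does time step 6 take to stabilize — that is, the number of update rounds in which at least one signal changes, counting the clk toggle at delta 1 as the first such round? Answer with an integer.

2

t=0 Δ0: n0=1 p=1 n2=1 q=1 v=1 r=0 clk=0 u=1 z=1 y=1 x=1 n1=1
  Δ1: clk:0→1
  Δ2: r:0→1, z:1→0
  (2Δ to stable)
t=1 Δ0: n0=1 p=1 n2=1 q=1 v=1 r=1 clk=1 u=1 z=0 y=1 x=1 n1=1
  Δ1: clk:1→0, n1:1→0
  Δ2: n2:1→0
  Δ3: x:1→0
  Δ4: p:1→0
  (4Δ to stable)
t=2 Δ0: n0=1 p=0 n2=0 q=1 v=1 r=1 clk=0 u=1 z=0 y=1 x=0 n1=0
  Δ1: clk:0→1
  Δ2: r:1→0, u:1→0
  (2Δ to stable)
t=3 Δ0: n0=1 p=0 n2=0 q=1 v=1 r=0 clk=1 u=0 z=0 y=1 x=0 n1=0
  Δ1: clk:1→0, n1:0→1
  (1Δ to stable)
t=4 Δ0: n0=1 p=0 n2=0 q=1 v=1 r=0 clk=0 u=0 z=0 y=1 x=0 n1=1
  Δ1: clk:0→1
  Δ2: z:0→1
  (2Δ to stable)
t=5 Δ0: n0=1 p=0 n2=0 q=1 v=1 r=0 clk=1 u=0 z=1 y=1 x=0 n1=1
  Δ1: clk:1→0
  (1Δ to stable)
t=6 Δ0: n0=1 p=0 n2=0 q=1 v=1 r=0 clk=0 u=0 z=1 y=1 x=0 n1=1
  Δ1: clk:0→1
  Δ2: z:1→0
  (2Δ to stable)
t=7 Δ0: n0=1 p=0 n2=0 q=1 v=1 r=0 clk=1 u=0 z=0 y=1 x=0 n1=1
  Δ1: clk:1→0
  (1Δ to stable)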